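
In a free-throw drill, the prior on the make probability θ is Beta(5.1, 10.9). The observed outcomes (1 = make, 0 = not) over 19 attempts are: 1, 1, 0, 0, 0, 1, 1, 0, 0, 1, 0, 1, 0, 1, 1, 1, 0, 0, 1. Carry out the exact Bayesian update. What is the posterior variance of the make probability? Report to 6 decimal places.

0.006814

The Beta prior is conjugate to a Binomial/Bernoulli likelihood; the update adds successes to α and failures to β.
Posterior: Beta(α+k, β+n−k) = Beta(5.1+10, 10.9+9) = Beta(15.1, 19.9).
Var = αβ/((α+β)²(α+β+1)) = 15.1·19.9/(35.0²·36.0) = 0.006814.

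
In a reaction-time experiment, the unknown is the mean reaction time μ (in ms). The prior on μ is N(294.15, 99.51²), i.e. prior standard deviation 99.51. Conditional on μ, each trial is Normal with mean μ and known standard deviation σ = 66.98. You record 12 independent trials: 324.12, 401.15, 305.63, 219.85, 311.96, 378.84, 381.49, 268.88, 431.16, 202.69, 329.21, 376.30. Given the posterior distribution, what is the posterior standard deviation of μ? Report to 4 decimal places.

18.9805

For Normal data with known variance σ², a Normal(μ₀, σ₀²) prior on μ is conjugate. Posterior precision = 1/σ₀² + n/σ²; posterior mean is the precision-weighted average of μ₀ and x̄.
σ₀² = 99.51² = 9902.2401, σ² = 66.98² = 4486.3204; σ² + n·σ₀² = 4486.3204 + 12·9902.2401 = 123313.2016.
Posterior precision = 1/σ₀² + n/σ² = 1/9902.2401 + 12/4486.3204 = (σ² + n·σ₀²)/(σ₀²σ²) = 123313.2016/(9902.2401·4486.3204); posterior variance σₙ² = σ₀²σ²/(σ² + n·σ₀²) = 9902.2401·4486.3204/123313.2016 = 360.258441.
Posterior SD = √σₙ² = √(9902.2401·4486.3204/123313.2016) = 18.9805.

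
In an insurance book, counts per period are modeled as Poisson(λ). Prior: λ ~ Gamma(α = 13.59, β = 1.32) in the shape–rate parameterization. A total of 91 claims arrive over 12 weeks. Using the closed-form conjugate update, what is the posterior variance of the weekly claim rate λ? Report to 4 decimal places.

With a Gamma(shape α, rate β) prior, the Poisson likelihood is conjugate: the posterior is Gamma(α + ΣXᵢ, β + n).
Posterior: Gamma(α+S, β+n) = Gamma(13.59+91, 1.32+12) = Gamma(104.59, 13.32).
Var = α/β² = 104.59/13.32² = 0.5895.

0.5895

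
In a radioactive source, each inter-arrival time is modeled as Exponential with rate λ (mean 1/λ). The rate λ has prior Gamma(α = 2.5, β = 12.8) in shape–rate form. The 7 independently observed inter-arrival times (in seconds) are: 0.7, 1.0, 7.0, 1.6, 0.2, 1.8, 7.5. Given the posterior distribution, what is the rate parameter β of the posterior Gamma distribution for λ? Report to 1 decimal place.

With a Gamma(shape α, rate β) prior on the exponential rate λ, the posterior after n observations with total T = Σxᵢ is Gamma(α+n, β+T).
Sum of observations T = 19.8 seconds; n = 7.
Posterior: Gamma(2.5+7, 12.8+19.8) = Gamma(9.5, 32.6).
Posterior β = 32.6.

32.6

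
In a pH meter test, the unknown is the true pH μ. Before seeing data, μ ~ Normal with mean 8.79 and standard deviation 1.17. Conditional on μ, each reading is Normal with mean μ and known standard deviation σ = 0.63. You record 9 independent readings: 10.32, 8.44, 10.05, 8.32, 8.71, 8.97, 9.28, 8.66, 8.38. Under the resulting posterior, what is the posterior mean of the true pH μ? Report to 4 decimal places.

9.0074

For Normal data with known variance σ², a Normal(μ₀, σ₀²) prior on μ is conjugate. Posterior precision = 1/σ₀² + n/σ²; posterior mean is the precision-weighted average of μ₀ and x̄.
Σxᵢ = 10.32 + 8.44 + 10.05 + 8.32 + 8.71 + 8.97 + 9.28 + 8.66 + 8.38 = 81.13, so n·x̄ = 81.13.
σ₀² = 1.17² = 1.3689, σ² = 0.63² = 0.3969; σ² + n·σ₀² = 0.3969 + 9·1.3689 = 12.717.
Posterior mean = (μ₀/σ₀² + n·x̄/σ²)/(1/σ₀² + n/σ²) = (σ²·μ₀ + σ₀²·n·x̄)/(σ² + n·σ₀²) = (0.3969·8.79 + 1.3689·81.13)/12.717 = 114.547608/12.717 = 9.0074.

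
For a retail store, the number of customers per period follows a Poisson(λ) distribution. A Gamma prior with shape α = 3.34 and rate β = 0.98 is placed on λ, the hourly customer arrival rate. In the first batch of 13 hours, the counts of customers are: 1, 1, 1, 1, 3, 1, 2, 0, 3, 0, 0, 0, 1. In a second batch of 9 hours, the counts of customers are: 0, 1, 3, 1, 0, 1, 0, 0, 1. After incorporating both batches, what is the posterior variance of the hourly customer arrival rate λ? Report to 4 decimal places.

0.0461

With a Gamma(shape α, rate β) prior, the Poisson likelihood is conjugate: the posterior is Gamma(α + ΣXᵢ, β + n).
Batch 1: sum of counts S = 14 over n = 13 hours.
After batch 1: Gamma(α+S, β+n) = Gamma(3.34+14, 0.98+13) = Gamma(17.34, 13.98).
Batch 2: sum of counts S = 7 over n = 9 hours.
After batch 2: Gamma(α+S, β+n) = Gamma(17.34+7, 13.98+9) = Gamma(24.34, 22.98).
Var = α/β² = 24.34/22.98² = 0.0461.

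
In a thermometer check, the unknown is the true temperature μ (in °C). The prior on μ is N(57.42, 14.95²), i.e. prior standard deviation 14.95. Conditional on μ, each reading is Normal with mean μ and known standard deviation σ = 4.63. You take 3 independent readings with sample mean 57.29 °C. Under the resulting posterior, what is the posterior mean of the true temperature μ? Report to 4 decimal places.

For Normal data with known variance σ², a Normal(μ₀, σ₀²) prior on μ is conjugate. Posterior precision = 1/σ₀² + n/σ²; posterior mean is the precision-weighted average of μ₀ and x̄.
n·x̄ = 3·57.29 = 171.87.
σ₀² = 14.95² = 223.5025, σ² = 4.63² = 21.4369; σ² + n·σ₀² = 21.4369 + 3·223.5025 = 691.9444.
Posterior mean = (μ₀/σ₀² + n·x̄/σ²)/(1/σ₀² + n/σ²) = (σ²·μ₀ + σ₀²·n·x̄)/(σ² + n·σ₀²) = (21.4369·57.42 + 223.5025·171.87)/691.9444 = 39644.281473/691.9444 = 57.2940.

57.2940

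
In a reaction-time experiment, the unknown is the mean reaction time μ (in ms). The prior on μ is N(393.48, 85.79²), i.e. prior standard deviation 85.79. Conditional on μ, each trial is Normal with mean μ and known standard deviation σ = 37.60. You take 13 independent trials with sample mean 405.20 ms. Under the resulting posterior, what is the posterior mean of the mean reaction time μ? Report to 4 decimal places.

405.0293

For Normal data with known variance σ², a Normal(μ₀, σ₀²) prior on μ is conjugate. Posterior precision = 1/σ₀² + n/σ²; posterior mean is the precision-weighted average of μ₀ and x̄.
n·x̄ = 13·405.20 = 5267.6.
σ₀² = 85.79² = 7359.9241, σ² = 37.60² = 1413.76; σ² + n·σ₀² = 1413.76 + 13·7359.9241 = 97092.7733.
Posterior mean = (μ₀/σ₀² + n·x̄/σ²)/(1/σ₀² + n/σ²) = (σ²·μ₀ + σ₀²·n·x̄)/(σ² + n·σ₀²) = (1413.76·393.48 + 7359.9241·5267.6)/97092.7733 = 39325422.47396/97092.7733 = 405.0293.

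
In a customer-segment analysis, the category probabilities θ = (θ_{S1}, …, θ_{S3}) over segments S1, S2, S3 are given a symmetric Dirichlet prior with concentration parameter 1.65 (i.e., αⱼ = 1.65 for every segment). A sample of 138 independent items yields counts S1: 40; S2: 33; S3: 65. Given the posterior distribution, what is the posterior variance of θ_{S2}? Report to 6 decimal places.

0.001276

The Dirichlet prior is conjugate to the Multinomial likelihood: each posterior αⱼ = prior αⱼ + observed count nⱼ.
Posterior concentration: (41.65, 34.65, 66.65), total = 142.95.
Var[θ_j] = α_j(Σα−α_j)/((Σα)²(Σα+1)) = 34.65·108.30/(142.95²·143.95) = 0.001276.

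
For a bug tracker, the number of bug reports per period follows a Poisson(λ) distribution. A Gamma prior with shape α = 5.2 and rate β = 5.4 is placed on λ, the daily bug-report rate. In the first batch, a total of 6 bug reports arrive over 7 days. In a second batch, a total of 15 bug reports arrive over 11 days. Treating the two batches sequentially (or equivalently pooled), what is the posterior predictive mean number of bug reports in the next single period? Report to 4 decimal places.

With a Gamma(shape α, rate β) prior, the Poisson likelihood is conjugate: the posterior is Gamma(α + ΣXᵢ, β + n).
After batch 1: Gamma(α+S, β+n) = Gamma(5.2+6, 5.4+7) = Gamma(11.2, 12.4).
After batch 2: Gamma(α+S, β+n) = Gamma(11.2+15, 12.4+11) = Gamma(26.2, 23.4).
The predictive distribution for one future period is NegBinom with mean α/β = 1.1197.

1.1197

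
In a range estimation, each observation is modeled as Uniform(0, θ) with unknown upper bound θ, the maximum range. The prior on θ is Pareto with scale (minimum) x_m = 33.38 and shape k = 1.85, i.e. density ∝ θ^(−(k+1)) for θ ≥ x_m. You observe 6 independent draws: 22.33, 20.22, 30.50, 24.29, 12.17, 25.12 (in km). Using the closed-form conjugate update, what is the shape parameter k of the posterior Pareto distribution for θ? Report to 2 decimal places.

7.85

A Pareto(scale x_m, shape k) prior on the upper bound θ of Uniform(0, θ) is conjugate: posterior is Pareto(max(x_m, max xᵢ), k + n).
Sample maximum = 30.50; prior scale x_m = 33.38 → posterior scale = max = 33.38.
Posterior shape = 1.85 + 6 = 7.85.
Posterior shape k = 7.85.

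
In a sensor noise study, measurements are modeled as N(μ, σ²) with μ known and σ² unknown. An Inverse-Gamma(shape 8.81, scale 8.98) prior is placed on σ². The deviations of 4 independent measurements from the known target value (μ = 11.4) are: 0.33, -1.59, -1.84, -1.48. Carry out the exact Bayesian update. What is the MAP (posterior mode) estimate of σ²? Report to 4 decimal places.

1.1081

With known mean μ and an Inverse-Gamma(α, β) prior on σ², the Normal likelihood is conjugate: posterior is Inv-Gamma(α + n/2, β + Σ(xᵢ−μ)²/2).
Σ(xᵢ−μ)² = (0.33)² + (-1.59)² + (-1.84)² + (-1.48)² = 8.2130.
Posterior: Inv-Gamma(8.81 + 4/2, 8.98 + 8.2130/2) = Inv-Gamma(10.81, 13.08650).
Mode = β/(α+1) = 13.08650/11.81 = 1.1081.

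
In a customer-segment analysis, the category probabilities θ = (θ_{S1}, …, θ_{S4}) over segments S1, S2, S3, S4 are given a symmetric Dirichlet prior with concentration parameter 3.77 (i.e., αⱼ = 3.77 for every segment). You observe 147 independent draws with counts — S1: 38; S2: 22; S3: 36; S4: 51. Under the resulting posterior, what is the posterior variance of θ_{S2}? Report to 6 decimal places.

0.000820

The Dirichlet prior is conjugate to the Multinomial likelihood: each posterior αⱼ = prior αⱼ + observed count nⱼ.
Posterior concentration: (41.77, 25.77, 39.77, 54.77), total = 162.08.
Var[θ_j] = α_j(Σα−α_j)/((Σα)²(Σα+1)) = 25.77·136.31/(162.08²·163.08) = 0.000820.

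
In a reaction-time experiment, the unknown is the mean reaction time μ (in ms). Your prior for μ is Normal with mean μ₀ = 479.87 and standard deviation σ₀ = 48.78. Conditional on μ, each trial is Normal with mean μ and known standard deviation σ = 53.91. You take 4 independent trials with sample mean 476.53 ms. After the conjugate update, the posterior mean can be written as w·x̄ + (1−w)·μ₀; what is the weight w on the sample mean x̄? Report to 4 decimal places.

0.7661

For Normal data with known variance σ², a Normal(μ₀, σ₀²) prior on μ is conjugate. Posterior precision = 1/σ₀² + n/σ²; posterior mean is the precision-weighted average of μ₀ and x̄.
σ₀² = 48.78² = 2379.4884, σ² = 53.91² = 2906.2881. Prior precision 1/σ₀² = 1/2379.4884; data precision n/σ² = 4/2906.2881.
w = (n/σ²)/(1/σ₀² + n/σ²) = n·σ₀²/(σ² + n·σ₀²) = 4·2379.4884/(2906.2881 + 4·2379.4884) = 9517.9536/12424.2417 = 0.7661.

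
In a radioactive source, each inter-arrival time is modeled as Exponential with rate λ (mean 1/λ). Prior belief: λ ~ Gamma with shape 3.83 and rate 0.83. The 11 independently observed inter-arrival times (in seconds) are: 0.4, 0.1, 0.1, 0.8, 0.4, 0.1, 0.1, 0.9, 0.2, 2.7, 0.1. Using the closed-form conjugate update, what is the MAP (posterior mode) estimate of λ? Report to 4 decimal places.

With a Gamma(shape α, rate β) prior on the exponential rate λ, the posterior after n observations with total T = Σxᵢ is Gamma(α+n, β+T).
Sum of observations T = 5.9 seconds; n = 11.
Posterior: Gamma(3.83+11, 0.83+5.9) = Gamma(14.83, 6.73).
Mode = (α−1)/β = 2.0550.

2.0550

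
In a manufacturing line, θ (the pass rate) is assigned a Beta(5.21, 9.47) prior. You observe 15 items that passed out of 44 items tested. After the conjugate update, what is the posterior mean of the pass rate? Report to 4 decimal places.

0.3444

The Beta prior is conjugate to a Binomial/Bernoulli likelihood; the update adds successes to α and failures to β.
Posterior: Beta(α+k, β+n−k) = Beta(5.21+15, 9.47+29) = Beta(20.21, 38.47).
Posterior mean = α/(α+β) = 20.21/58.68 = 0.3444.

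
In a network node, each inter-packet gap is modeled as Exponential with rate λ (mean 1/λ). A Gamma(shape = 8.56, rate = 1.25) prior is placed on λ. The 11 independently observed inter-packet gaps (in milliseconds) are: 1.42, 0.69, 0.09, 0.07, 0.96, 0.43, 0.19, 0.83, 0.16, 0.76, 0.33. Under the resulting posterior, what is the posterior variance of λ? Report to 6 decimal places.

With a Gamma(shape α, rate β) prior on the exponential rate λ, the posterior after n observations with total T = Σxᵢ is Gamma(α+n, β+T).
Sum of observations T = 5.93 milliseconds; n = 11.
Posterior: Gamma(8.56+11, 1.25+5.93) = Gamma(19.56, 7.18).
Var = α/β² = 0.379420.

0.379420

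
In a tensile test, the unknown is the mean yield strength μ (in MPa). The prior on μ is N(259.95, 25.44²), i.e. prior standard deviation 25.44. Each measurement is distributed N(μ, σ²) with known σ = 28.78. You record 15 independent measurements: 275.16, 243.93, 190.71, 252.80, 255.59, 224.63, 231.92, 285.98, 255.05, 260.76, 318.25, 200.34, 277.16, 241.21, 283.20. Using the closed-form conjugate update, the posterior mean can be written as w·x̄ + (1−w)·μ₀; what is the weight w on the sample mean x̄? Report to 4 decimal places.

For Normal data with known variance σ², a Normal(μ₀, σ₀²) prior on μ is conjugate. Posterior precision = 1/σ₀² + n/σ²; posterior mean is the precision-weighted average of μ₀ and x̄.
σ₀² = 25.44² = 647.1936, σ² = 28.78² = 828.2884. Prior precision 1/σ₀² = 1/647.1936; data precision n/σ² = 15/828.2884.
w = (n/σ²)/(1/σ₀² + n/σ²) = n·σ₀²/(σ² + n·σ₀²) = 15·647.1936/(828.2884 + 15·647.1936) = 9707.904/10536.1924 = 0.9214.

0.9214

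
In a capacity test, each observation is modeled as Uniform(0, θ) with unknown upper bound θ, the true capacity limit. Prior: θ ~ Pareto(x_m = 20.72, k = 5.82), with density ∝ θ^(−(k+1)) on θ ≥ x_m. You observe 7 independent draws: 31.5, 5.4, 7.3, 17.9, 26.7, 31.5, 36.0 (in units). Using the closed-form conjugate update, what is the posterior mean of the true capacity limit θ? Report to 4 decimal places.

39.0457

A Pareto(scale x_m, shape k) prior on the upper bound θ of Uniform(0, θ) is conjugate: posterior is Pareto(max(x_m, max xᵢ), k + n).
Sample maximum = 36.0; prior scale x_m = 20.72 → posterior scale = max = 36.00.
Posterior shape = 5.82 + 7 = 12.82.
E[θ|data] = k·x_m/(k−1) = 12.82·36.00/11.82 = 39.0457.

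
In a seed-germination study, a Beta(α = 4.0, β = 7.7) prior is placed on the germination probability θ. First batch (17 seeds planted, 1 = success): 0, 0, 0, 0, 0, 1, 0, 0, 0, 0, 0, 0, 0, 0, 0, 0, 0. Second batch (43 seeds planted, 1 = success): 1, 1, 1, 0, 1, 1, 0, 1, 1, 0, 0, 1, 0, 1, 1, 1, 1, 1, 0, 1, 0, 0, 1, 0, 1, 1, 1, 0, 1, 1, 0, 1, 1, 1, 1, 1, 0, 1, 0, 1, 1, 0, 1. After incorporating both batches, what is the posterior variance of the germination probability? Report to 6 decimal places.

0.003430

The Beta prior is conjugate to a Binomial/Bernoulli likelihood; the update adds successes to α and failures to β.
After batch 1: Beta(4.0+1, 7.7+16) = Beta(5.0, 23.7).
After batch 2: Beta(5.0+29, 23.7+14) = Beta(34.0, 37.7).
Var = αβ/((α+β)²(α+β+1)) = 34.0·37.7/(71.7²·72.7) = 0.003430.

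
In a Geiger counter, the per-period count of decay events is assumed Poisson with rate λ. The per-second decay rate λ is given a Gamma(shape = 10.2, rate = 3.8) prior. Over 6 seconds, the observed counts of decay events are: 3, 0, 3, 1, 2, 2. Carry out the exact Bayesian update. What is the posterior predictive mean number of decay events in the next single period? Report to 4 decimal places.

2.1633

With a Gamma(shape α, rate β) prior, the Poisson likelihood is conjugate: the posterior is Gamma(α + ΣXᵢ, β + n).
Sum of counts S = 11 over n = 6 seconds.
Posterior: Gamma(α+S, β+n) = Gamma(10.2+11, 3.8+6) = Gamma(21.2, 9.8).
The predictive distribution for one future period is NegBinom with mean α/β = 2.1633.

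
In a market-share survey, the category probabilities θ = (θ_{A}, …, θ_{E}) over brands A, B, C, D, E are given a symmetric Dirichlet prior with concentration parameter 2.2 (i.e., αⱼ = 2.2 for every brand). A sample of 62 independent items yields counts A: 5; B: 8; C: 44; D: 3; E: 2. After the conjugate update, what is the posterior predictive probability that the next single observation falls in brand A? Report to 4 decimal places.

0.0986

The Dirichlet prior is conjugate to the Multinomial likelihood: each posterior αⱼ = prior αⱼ + observed count nⱼ.
Posterior concentration: (7.2, 10.2, 46.2, 5.2, 4.2), total = 73.0.
P(next = A | data) = α_{A}/Σα = 0.0986.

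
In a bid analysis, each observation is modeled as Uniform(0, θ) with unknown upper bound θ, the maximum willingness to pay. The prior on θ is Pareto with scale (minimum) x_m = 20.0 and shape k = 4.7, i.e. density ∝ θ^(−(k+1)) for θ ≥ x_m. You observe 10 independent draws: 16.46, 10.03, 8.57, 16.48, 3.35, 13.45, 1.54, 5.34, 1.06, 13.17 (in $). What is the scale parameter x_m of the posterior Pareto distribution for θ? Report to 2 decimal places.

20.00

A Pareto(scale x_m, shape k) prior on the upper bound θ of Uniform(0, θ) is conjugate: posterior is Pareto(max(x_m, max xᵢ), k + n).
Sample maximum = 16.48; prior scale x_m = 20.0 → posterior scale = max = 20.00.
Posterior shape = 4.7 + 10 = 14.7.
Posterior scale x_m = 20.00.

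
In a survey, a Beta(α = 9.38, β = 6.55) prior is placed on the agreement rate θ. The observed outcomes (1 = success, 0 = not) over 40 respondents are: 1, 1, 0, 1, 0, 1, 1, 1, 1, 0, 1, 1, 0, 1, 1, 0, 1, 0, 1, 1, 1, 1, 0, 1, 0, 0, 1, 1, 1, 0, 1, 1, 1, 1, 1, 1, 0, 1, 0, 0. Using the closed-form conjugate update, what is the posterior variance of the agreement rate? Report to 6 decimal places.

0.003994

The Beta prior is conjugate to a Binomial/Bernoulli likelihood; the update adds successes to α and failures to β.
Posterior: Beta(α+k, β+n−k) = Beta(9.38+27, 6.55+13) = Beta(36.38, 19.55).
Var = αβ/((α+β)²(α+β+1)) = 36.38·19.55/(55.93²·56.93) = 0.003994.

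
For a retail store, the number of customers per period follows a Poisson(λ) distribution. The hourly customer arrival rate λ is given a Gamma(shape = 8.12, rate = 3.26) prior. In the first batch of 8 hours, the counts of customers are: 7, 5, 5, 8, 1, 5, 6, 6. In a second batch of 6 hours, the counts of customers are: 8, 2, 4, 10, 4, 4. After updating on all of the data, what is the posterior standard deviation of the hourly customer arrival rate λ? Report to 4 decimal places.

With a Gamma(shape α, rate β) prior, the Poisson likelihood is conjugate: the posterior is Gamma(α + ΣXᵢ, β + n).
Batch 1: sum of counts S = 43 over n = 8 hours.
After batch 1: Gamma(α+S, β+n) = Gamma(8.12+43, 3.26+8) = Gamma(51.12, 11.26).
Batch 2: sum of counts S = 32 over n = 6 hours.
After batch 2: Gamma(α+S, β+n) = Gamma(51.12+32, 11.26+6) = Gamma(83.12, 17.26).
SD = √α/β = √83.12/17.26 = 0.5282.

0.5282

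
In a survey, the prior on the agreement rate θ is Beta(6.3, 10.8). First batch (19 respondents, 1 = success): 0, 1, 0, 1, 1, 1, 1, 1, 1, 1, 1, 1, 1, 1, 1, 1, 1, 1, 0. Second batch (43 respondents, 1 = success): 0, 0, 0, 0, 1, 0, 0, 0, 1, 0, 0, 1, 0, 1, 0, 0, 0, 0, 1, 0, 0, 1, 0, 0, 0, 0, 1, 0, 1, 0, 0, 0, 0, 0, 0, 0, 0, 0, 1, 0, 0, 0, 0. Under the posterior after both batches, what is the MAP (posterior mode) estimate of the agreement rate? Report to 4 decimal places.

The Beta prior is conjugate to a Binomial/Bernoulli likelihood; the update adds successes to α and failures to β.
After batch 1: Beta(6.3+16, 10.8+3) = Beta(22.3, 13.8).
After batch 2: Beta(22.3+9, 13.8+34) = Beta(31.3, 47.8).
Mode of Beta(a,b) for a,b>1 is (a−1)/(a+b−2) = 30.3/77.1 = 0.3930.

0.3930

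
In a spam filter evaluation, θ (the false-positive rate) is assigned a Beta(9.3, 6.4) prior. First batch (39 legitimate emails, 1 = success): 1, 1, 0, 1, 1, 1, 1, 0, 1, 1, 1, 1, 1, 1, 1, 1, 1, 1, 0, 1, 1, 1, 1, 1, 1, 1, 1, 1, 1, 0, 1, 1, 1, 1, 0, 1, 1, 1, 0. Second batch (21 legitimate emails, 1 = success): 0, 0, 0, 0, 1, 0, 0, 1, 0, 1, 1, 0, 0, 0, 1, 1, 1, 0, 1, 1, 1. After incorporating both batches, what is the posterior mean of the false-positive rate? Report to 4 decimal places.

The Beta prior is conjugate to a Binomial/Bernoulli likelihood; the update adds successes to α and failures to β.
After batch 1: Beta(9.3+33, 6.4+6) = Beta(42.3, 12.4).
After batch 2: Beta(42.3+10, 12.4+11) = Beta(52.3, 23.4).
Posterior mean = α/(α+β) = 52.3/75.7 = 0.6909.

0.6909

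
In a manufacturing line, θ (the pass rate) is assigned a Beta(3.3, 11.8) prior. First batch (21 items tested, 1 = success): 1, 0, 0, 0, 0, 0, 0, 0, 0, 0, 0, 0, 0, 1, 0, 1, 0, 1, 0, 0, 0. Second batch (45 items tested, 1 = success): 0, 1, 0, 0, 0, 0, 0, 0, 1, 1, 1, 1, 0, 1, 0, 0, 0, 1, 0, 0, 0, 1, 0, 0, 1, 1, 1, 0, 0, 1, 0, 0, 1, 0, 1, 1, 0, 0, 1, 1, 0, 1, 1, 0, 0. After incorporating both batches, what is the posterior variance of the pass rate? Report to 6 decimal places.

The Beta prior is conjugate to a Binomial/Bernoulli likelihood; the update adds successes to α and failures to β.
After batch 1: Beta(3.3+4, 11.8+17) = Beta(7.3, 28.8).
After batch 2: Beta(7.3+19, 28.8+26) = Beta(26.3, 54.8).
Var = αβ/((α+β)²(α+β+1)) = 26.3·54.8/(81.1²·82.1) = 0.002669.

0.002669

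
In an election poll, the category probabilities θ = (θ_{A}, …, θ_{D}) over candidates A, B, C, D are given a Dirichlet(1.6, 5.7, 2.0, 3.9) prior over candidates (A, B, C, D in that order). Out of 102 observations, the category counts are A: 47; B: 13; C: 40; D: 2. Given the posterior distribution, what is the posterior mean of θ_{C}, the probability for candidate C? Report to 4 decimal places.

The Dirichlet prior is conjugate to the Multinomial likelihood: each posterior αⱼ = prior αⱼ + observed count nⱼ.
Posterior concentration: (48.6, 18.7, 42.0, 5.9), total = 115.2.
E[θ_{C}|data] = α_{C}/Σα = 42.0/115.2 = 0.3646.

0.3646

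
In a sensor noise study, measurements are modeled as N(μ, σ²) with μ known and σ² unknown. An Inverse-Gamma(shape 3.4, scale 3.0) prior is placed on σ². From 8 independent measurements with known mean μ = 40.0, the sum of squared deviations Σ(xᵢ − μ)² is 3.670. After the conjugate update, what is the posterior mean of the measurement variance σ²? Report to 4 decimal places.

With known mean μ and an Inverse-Gamma(α, β) prior on σ², the Normal likelihood is conjugate: posterior is Inv-Gamma(α + n/2, β + Σ(xᵢ−μ)²/2).
Posterior: Inv-Gamma(3.4 + 8/2, 3.0 + 3.670/2) = Inv-Gamma(7.40, 4.8350).
E[σ²|data] = β/(α−1) = 4.8350/6.40 = 0.7555.

0.7555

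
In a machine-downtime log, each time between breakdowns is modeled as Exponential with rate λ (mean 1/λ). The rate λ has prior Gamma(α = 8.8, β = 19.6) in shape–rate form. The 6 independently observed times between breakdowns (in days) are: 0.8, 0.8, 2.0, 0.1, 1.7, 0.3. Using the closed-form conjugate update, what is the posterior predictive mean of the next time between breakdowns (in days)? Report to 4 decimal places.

1.8333

With a Gamma(shape α, rate β) prior on the exponential rate λ, the posterior after n observations with total T = Σxᵢ is Gamma(α+n, β+T).
Sum of observations T = 5.7 days; n = 6.
Posterior: Gamma(8.8+6, 19.6+5.7) = Gamma(14.8, 25.3).
The predictive distribution for the next observation is Lomax; its mean is β/(α−1) = 25.3/13.8 = 1.8333.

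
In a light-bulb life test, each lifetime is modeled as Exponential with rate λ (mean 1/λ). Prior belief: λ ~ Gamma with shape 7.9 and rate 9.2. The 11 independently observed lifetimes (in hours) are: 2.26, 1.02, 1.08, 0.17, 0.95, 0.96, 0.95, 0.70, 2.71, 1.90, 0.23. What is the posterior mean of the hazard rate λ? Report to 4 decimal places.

With a Gamma(shape α, rate β) prior on the exponential rate λ, the posterior after n observations with total T = Σxᵢ is Gamma(α+n, β+T).
Sum of observations T = 12.93 hours; n = 11.
Posterior: Gamma(7.9+11, 9.2+12.93) = Gamma(18.9, 22.13).
Posterior mean of λ = α/β = 18.9/22.13 = 0.8540.

0.8540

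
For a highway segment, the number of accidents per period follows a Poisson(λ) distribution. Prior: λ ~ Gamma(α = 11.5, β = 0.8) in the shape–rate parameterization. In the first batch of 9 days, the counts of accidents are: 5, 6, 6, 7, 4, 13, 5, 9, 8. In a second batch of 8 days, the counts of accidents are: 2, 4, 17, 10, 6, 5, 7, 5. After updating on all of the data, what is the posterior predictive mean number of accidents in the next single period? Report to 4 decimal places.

With a Gamma(shape α, rate β) prior, the Poisson likelihood is conjugate: the posterior is Gamma(α + ΣXᵢ, β + n).
Batch 1: sum of counts S = 63 over n = 9 days.
After batch 1: Gamma(α+S, β+n) = Gamma(11.5+63, 0.8+9) = Gamma(74.5, 9.8).
Batch 2: sum of counts S = 56 over n = 8 days.
After batch 2: Gamma(α+S, β+n) = Gamma(74.5+56, 9.8+8) = Gamma(130.5, 17.8).
The predictive distribution for one future period is NegBinom with mean α/β = 7.3315.

7.3315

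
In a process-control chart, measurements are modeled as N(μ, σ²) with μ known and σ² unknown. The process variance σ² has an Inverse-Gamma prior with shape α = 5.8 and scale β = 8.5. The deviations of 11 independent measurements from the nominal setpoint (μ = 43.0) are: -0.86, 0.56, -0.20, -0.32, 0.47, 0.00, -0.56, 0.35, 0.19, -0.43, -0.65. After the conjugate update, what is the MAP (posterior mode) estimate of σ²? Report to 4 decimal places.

With known mean μ and an Inverse-Gamma(α, β) prior on σ², the Normal likelihood is conjugate: posterior is Inv-Gamma(α + n/2, β + Σ(xᵢ−μ)²/2).
Σ(xᵢ−μ)² = (-0.86)² + (0.56)² + (-0.20)² + (-0.32)² + (0.47)² + (0.00)² + (-0.56)² + (0.35)² + (0.19)² + (-0.43)² + (-0.65)² = 2.4961.
Posterior: Inv-Gamma(5.8 + 11/2, 8.5 + 2.4961/2) = Inv-Gamma(11.30, 9.74805).
Mode = β/(α+1) = 9.74805/12.30 = 0.7925.

0.7925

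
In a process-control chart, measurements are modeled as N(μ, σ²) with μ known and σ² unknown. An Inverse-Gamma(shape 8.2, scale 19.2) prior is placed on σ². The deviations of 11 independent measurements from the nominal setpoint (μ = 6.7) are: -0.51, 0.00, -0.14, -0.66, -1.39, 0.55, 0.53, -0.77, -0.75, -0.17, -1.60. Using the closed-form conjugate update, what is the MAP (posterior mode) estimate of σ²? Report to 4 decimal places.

With known mean μ and an Inverse-Gamma(α, β) prior on σ², the Normal likelihood is conjugate: posterior is Inv-Gamma(α + n/2, β + Σ(xᵢ−μ)²/2).
Σ(xᵢ−μ)² = (-0.51)² + (0.00)² + (-0.14)² + (-0.66)² + (-1.39)² + (0.55)² + (0.53)² + (-0.77)² + (-0.75)² + (-0.17)² + (-1.60)² = 6.9751.
Posterior: Inv-Gamma(8.2 + 11/2, 19.2 + 6.9751/2) = Inv-Gamma(13.70, 22.68755).
Mode = β/(α+1) = 22.68755/14.70 = 1.5434.

1.5434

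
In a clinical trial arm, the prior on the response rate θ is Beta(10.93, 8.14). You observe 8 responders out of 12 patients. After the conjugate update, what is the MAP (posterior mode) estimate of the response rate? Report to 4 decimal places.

The Beta prior is conjugate to a Binomial/Bernoulli likelihood; the update adds successes to α and failures to β.
Posterior: Beta(α+k, β+n−k) = Beta(10.93+8, 8.14+4) = Beta(18.93, 12.14).
Mode of Beta(a,b) for a,b>1 is (a−1)/(a+b−2) = 17.93/29.07 = 0.6168.

0.6168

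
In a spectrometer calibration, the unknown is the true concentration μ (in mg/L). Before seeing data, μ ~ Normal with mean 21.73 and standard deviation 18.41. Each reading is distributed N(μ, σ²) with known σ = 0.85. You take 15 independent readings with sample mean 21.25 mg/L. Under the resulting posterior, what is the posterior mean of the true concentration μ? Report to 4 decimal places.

21.2501

For Normal data with known variance σ², a Normal(μ₀, σ₀²) prior on μ is conjugate. Posterior precision = 1/σ₀² + n/σ²; posterior mean is the precision-weighted average of μ₀ and x̄.
n·x̄ = 15·21.25 = 318.75.
σ₀² = 18.41² = 338.9281, σ² = 0.85² = 0.7225; σ² + n·σ₀² = 0.7225 + 15·338.9281 = 5084.644.
Posterior mean = (μ₀/σ₀² + n·x̄/σ²)/(1/σ₀² + n/σ²) = (σ²·μ₀ + σ₀²·n·x̄)/(σ² + n·σ₀²) = (0.7225·21.73 + 338.9281·318.75)/5084.644 = 108049.0318/5084.644 = 21.2501.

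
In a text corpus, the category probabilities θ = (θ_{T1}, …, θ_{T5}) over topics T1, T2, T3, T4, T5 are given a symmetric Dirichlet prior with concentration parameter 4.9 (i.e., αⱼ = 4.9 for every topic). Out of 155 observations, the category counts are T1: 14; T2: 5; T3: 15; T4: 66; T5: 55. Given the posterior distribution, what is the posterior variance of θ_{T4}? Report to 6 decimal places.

The Dirichlet prior is conjugate to the Multinomial likelihood: each posterior αⱼ = prior αⱼ + observed count nⱼ.
Posterior concentration: (18.9, 9.9, 19.9, 70.9, 59.9), total = 179.5.
Var[θ_j] = α_j(Σα−α_j)/((Σα)²(Σα+1)) = 70.9·108.6/(179.5²·180.5) = 0.001324.

0.001324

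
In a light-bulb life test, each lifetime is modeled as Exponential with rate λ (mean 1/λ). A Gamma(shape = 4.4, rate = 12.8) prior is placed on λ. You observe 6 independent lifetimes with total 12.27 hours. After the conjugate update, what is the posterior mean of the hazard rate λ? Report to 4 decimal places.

0.4148

With a Gamma(shape α, rate β) prior on the exponential rate λ, the posterior after n observations with total T = Σxᵢ is Gamma(α+n, β+T).
Posterior: Gamma(4.4+6, 12.8+12.27) = Gamma(10.4, 25.07).
Posterior mean of λ = α/β = 10.4/25.07 = 0.4148.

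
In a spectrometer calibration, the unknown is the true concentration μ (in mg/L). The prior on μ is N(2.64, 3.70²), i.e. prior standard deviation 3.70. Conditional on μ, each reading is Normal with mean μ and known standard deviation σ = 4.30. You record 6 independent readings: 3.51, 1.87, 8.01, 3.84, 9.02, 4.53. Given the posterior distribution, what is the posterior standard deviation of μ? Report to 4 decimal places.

1.5860

For Normal data with known variance σ², a Normal(μ₀, σ₀²) prior on μ is conjugate. Posterior precision = 1/σ₀² + n/σ²; posterior mean is the precision-weighted average of μ₀ and x̄.
σ₀² = 3.70² = 13.69, σ² = 4.30² = 18.49; σ² + n·σ₀² = 18.49 + 6·13.69 = 100.63.
Posterior precision = 1/σ₀² + n/σ² = 1/13.69 + 6/18.49 = (σ² + n·σ₀²)/(σ₀²σ²) = 100.63/(13.69·18.49); posterior variance σₙ² = σ₀²σ²/(σ² + n·σ₀²) = 13.69·18.49/100.63 = 2.515434.
Posterior SD = √σₙ² = √(13.69·18.49/100.63) = 1.5860.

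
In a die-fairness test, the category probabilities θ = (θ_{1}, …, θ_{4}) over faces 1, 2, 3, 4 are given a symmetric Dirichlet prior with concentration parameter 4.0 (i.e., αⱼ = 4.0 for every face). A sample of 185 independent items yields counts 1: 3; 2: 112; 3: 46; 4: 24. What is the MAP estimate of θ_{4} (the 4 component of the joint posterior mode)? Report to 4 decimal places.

The Dirichlet prior is conjugate to the Multinomial likelihood: each posterior αⱼ = prior αⱼ + observed count nⱼ.
Posterior concentration: (7.0, 116.0, 50.0, 28.0), total = 201.0.
Joint mode component: (α_{4}−1)/(Σα−K) = 27.0/197.0 = 0.1371.

0.1371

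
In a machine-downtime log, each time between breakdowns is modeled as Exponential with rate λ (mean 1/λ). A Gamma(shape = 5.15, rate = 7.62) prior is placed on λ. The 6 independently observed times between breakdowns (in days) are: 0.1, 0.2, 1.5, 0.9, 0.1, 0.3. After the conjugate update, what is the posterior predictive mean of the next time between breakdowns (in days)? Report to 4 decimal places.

With a Gamma(shape α, rate β) prior on the exponential rate λ, the posterior after n observations with total T = Σxᵢ is Gamma(α+n, β+T).
Sum of observations T = 3.1 days; n = 6.
Posterior: Gamma(5.15+6, 7.62+3.1) = Gamma(11.15, 10.72).
The predictive distribution for the next observation is Lomax; its mean is β/(α−1) = 10.72/10.15 = 1.0562.

1.0562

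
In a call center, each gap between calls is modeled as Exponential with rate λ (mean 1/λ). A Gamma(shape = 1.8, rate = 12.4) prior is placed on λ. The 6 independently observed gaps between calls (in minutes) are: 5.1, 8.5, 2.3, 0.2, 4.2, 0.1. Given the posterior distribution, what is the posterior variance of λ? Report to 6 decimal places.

0.007250

With a Gamma(shape α, rate β) prior on the exponential rate λ, the posterior after n observations with total T = Σxᵢ is Gamma(α+n, β+T).
Sum of observations T = 20.4 minutes; n = 6.
Posterior: Gamma(1.8+6, 12.4+20.4) = Gamma(7.8, 32.8).
Var = α/β² = 0.007250.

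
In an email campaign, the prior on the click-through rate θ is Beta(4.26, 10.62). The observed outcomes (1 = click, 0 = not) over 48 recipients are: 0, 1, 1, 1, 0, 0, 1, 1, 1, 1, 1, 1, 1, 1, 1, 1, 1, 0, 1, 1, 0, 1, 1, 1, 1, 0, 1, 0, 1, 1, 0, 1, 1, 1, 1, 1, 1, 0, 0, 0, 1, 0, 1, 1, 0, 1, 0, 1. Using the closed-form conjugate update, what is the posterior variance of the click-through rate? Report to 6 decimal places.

The Beta prior is conjugate to a Binomial/Bernoulli likelihood; the update adds successes to α and failures to β.
Posterior: Beta(α+k, β+n−k) = Beta(4.26+34, 10.62+14) = Beta(38.26, 24.62).
Var = αβ/((α+β)²(α+β+1)) = 38.26·24.62/(62.88²·63.88) = 0.003729.

0.003729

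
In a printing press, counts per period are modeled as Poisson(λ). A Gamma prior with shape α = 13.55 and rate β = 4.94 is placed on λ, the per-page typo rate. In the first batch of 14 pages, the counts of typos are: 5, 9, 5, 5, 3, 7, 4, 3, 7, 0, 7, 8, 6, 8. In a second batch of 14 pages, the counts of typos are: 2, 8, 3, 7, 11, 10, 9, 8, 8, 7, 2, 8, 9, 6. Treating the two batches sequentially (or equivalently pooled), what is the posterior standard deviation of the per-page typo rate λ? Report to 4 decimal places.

With a Gamma(shape α, rate β) prior, the Poisson likelihood is conjugate: the posterior is Gamma(α + ΣXᵢ, β + n).
Batch 1: sum of counts S = 77 over n = 14 pages.
After batch 1: Gamma(α+S, β+n) = Gamma(13.55+77, 4.94+14) = Gamma(90.55, 18.94).
Batch 2: sum of counts S = 98 over n = 14 pages.
After batch 2: Gamma(α+S, β+n) = Gamma(90.55+98, 18.94+14) = Gamma(188.55, 32.94).
SD = √α/β = √188.55/32.94 = 0.4169.

0.4169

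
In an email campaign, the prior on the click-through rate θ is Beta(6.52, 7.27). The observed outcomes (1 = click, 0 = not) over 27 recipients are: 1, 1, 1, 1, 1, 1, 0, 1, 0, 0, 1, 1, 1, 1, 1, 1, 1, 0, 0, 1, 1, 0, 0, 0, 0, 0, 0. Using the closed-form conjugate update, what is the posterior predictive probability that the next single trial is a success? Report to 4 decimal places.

The Beta prior is conjugate to a Binomial/Bernoulli likelihood; the update adds successes to α and failures to β.
Posterior: Beta(α+k, β+n−k) = Beta(6.52+16, 7.27+11) = Beta(22.52, 18.27).
For a single future Bernoulli trial, P(success | data) = α/(α+β) = 0.5521.

0.5521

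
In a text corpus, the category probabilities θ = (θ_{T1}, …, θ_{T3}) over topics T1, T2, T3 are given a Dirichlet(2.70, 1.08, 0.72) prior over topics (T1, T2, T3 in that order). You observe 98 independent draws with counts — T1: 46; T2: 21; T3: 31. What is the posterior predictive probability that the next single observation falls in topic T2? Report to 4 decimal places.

The Dirichlet prior is conjugate to the Multinomial likelihood: each posterior αⱼ = prior αⱼ + observed count nⱼ.
Posterior concentration: (48.70, 22.08, 31.72), total = 102.50.
P(next = T2 | data) = α_{T2}/Σα = 0.2154.

0.2154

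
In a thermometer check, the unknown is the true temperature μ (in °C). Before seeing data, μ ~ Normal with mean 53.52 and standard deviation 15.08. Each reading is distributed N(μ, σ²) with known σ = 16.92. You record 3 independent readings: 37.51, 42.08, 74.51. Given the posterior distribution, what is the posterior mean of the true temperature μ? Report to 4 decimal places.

For Normal data with known variance σ², a Normal(μ₀, σ₀²) prior on μ is conjugate. Posterior precision = 1/σ₀² + n/σ²; posterior mean is the precision-weighted average of μ₀ and x̄.
Σxᵢ = 37.51 + 42.08 + 74.51 = 154.1, so n·x̄ = 154.1.
σ₀² = 15.08² = 227.4064, σ² = 16.92² = 286.2864; σ² + n·σ₀² = 286.2864 + 3·227.4064 = 968.5056.
Posterior mean = (μ₀/σ₀² + n·x̄/σ²)/(1/σ₀² + n/σ²) = (σ²·μ₀ + σ₀²·n·x̄)/(σ² + n·σ₀²) = (286.2864·53.52 + 227.4064·154.1)/968.5056 = 50365.374368/968.5056 = 52.0032.

52.0032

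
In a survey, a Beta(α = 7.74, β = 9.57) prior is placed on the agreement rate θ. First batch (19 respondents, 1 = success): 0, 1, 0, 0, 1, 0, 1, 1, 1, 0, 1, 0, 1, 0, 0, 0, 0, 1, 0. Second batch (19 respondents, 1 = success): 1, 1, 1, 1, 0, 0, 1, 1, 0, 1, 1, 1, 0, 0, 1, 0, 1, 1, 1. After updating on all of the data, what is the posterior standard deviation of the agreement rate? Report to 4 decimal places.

0.0666

The Beta prior is conjugate to a Binomial/Bernoulli likelihood; the update adds successes to α and failures to β.
After batch 1: Beta(7.74+8, 9.57+11) = Beta(15.74, 20.57).
After batch 2: Beta(15.74+13, 20.57+6) = Beta(28.74, 26.57).
Var = αβ/((α+β)²(α+β+1)) = 28.74·26.57/(55.31²·56.31) = 0.00443287; SD = √0.00443287 = 0.0666.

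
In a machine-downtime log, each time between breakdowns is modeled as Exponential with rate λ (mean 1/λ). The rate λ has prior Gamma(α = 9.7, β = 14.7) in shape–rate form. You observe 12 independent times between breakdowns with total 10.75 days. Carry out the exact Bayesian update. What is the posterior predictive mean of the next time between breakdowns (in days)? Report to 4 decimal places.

1.2295

With a Gamma(shape α, rate β) prior on the exponential rate λ, the posterior after n observations with total T = Σxᵢ is Gamma(α+n, β+T).
Posterior: Gamma(9.7+12, 14.7+10.75) = Gamma(21.7, 25.45).
The predictive distribution for the next observation is Lomax; its mean is β/(α−1) = 25.45/20.7 = 1.2295.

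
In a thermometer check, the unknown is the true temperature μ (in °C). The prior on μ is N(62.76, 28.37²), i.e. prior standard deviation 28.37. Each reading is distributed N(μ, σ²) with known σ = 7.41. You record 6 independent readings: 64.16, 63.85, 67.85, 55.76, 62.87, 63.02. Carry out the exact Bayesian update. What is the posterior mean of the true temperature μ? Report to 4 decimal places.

For Normal data with known variance σ², a Normal(μ₀, σ₀²) prior on μ is conjugate. Posterior precision = 1/σ₀² + n/σ²; posterior mean is the precision-weighted average of μ₀ and x̄.
Σxᵢ = 64.16 + 63.85 + 67.85 + 55.76 + 62.87 + 63.02 = 377.51, so n·x̄ = 377.51.
σ₀² = 28.37² = 804.8569, σ² = 7.41² = 54.9081; σ² + n·σ₀² = 54.9081 + 6·804.8569 = 4884.0495.
Posterior mean = (μ₀/σ₀² + n·x̄/σ²)/(1/σ₀² + n/σ²) = (σ²·μ₀ + σ₀²·n·x̄)/(σ² + n·σ₀²) = (54.9081·62.76 + 804.8569·377.51)/4884.0495 = 307287.560675/4884.0495 = 62.9166.

62.9166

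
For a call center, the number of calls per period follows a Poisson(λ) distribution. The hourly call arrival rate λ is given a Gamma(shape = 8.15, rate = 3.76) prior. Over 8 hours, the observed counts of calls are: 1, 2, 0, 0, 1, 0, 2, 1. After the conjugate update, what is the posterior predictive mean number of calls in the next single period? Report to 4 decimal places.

1.2883

With a Gamma(shape α, rate β) prior, the Poisson likelihood is conjugate: the posterior is Gamma(α + ΣXᵢ, β + n).
Sum of counts S = 7 over n = 8 hours.
Posterior: Gamma(α+S, β+n) = Gamma(8.15+7, 3.76+8) = Gamma(15.15, 11.76).
The predictive distribution for one future period is NegBinom with mean α/β = 1.2883.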